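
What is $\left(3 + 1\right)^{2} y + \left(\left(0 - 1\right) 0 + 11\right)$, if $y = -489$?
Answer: $-7813$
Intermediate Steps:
$\left(3 + 1\right)^{2} y + \left(\left(0 - 1\right) 0 + 11\right) = \left(3 + 1\right)^{2} \left(-489\right) + \left(\left(0 - 1\right) 0 + 11\right) = 4^{2} \left(-489\right) + \left(\left(-1\right) 0 + 11\right) = 16 \left(-489\right) + \left(0 + 11\right) = -7824 + 11 = -7813$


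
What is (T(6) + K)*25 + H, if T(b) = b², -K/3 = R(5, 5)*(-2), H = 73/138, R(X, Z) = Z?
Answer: 227773/138 ≈ 1650.5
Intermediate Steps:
H = 73/138 (H = 73*(1/138) = 73/138 ≈ 0.52899)
K = 30 (K = -15*(-2) = -3*(-10) = 30)
(T(6) + K)*25 + H = (6² + 30)*25 + 73/138 = (36 + 30)*25 + 73/138 = 66*25 + 73/138 = 1650 + 73/138 = 227773/138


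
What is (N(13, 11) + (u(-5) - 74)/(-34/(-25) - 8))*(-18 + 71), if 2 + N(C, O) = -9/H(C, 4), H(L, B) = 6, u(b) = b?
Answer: 36941/83 ≈ 445.07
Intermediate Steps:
N(C, O) = -7/2 (N(C, O) = -2 - 9/6 = -2 - 9*⅙ = -2 - 3/2 = -7/2)
(N(13, 11) + (u(-5) - 74)/(-34/(-25) - 8))*(-18 + 71) = (-7/2 + (-5 - 74)/(-34/(-25) - 8))*(-18 + 71) = (-7/2 - 79/(-34*(-1/25) - 8))*53 = (-7/2 - 79/(34/25 - 8))*53 = (-7/2 - 79/(-166/25))*53 = (-7/2 - 79*(-25/166))*53 = (-7/2 + 1975/166)*53 = (697/83)*53 = 36941/83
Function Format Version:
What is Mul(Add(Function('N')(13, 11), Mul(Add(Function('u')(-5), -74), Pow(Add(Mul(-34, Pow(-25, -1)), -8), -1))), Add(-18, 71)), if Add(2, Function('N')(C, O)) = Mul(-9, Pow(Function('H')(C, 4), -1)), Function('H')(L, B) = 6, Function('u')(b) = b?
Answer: Rational(36941, 83) ≈ 445.07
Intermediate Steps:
Function('N')(C, O) = Rational(-7, 2) (Function('N')(C, O) = Add(-2, Mul(-9, Pow(6, -1))) = Add(-2, Mul(-9, Rational(1, 6))) = Add(-2, Rational(-3, 2)) = Rational(-7, 2))
Mul(Add(Function('N')(13, 11), Mul(Add(Function('u')(-5), -74), Pow(Add(Mul(-34, Pow(-25, -1)), -8), -1))), Add(-18, 71)) = Mul(Add(Rational(-7, 2), Mul(Add(-5, -74), Pow(Add(Mul(-34, Pow(-25, -1)), -8), -1))), Add(-18, 71)) = Mul(Add(Rational(-7, 2), Mul(-79, Pow(Add(Mul(-34, Rational(-1, 25)), -8), -1))), 53) = Mul(Add(Rational(-7, 2), Mul(-79, Pow(Add(Rational(34, 25), -8), -1))), 53) = Mul(Add(Rational(-7, 2), Mul(-79, Pow(Rational(-166, 25), -1))), 53) = Mul(Add(Rational(-7, 2), Mul(-79, Rational(-25, 166))), 53) = Mul(Add(Rational(-7, 2), Rational(1975, 166)), 53) = Mul(Rational(697, 83), 53) = Rational(36941, 83)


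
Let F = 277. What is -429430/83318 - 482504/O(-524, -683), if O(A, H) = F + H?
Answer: 10006729923/8456777 ≈ 1183.3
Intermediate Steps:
O(A, H) = 277 + H
-429430/83318 - 482504/O(-524, -683) = -429430/83318 - 482504/(277 - 683) = -429430*1/83318 - 482504/(-406) = -214715/41659 - 482504*(-1/406) = -214715/41659 + 241252/203 = 10006729923/8456777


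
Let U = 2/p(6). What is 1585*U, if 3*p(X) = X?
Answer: 1585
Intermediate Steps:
p(X) = X/3
U = 1 (U = 2/(((1/3)*6)) = 2/2 = 2*(1/2) = 1)
1585*U = 1585*1 = 1585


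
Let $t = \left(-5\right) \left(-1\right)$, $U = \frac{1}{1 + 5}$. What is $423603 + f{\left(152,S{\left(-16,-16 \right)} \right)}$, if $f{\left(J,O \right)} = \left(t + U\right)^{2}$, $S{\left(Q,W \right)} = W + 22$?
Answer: $\frac{15250669}{36} \approx 4.2363 \cdot 10^{5}$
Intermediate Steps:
$U = \frac{1}{6} \approx 0.16667$
$t = 5$
$S{\left(Q,W \right)} = 22 + W$
$f{\left(J,O \right)} = \frac{961}{36}$ ($f{\left(J,O \right)} = \left(5 + \frac{1}{6}\right)^{2} = \left(\frac{31}{6}\right)^{2} = \frac{961}{36}$)
$423603 + f{\left(152,S{\left(-16,-16 \right)} \right)} = 423603 + \frac{961}{36} = \frac{15250669}{36}$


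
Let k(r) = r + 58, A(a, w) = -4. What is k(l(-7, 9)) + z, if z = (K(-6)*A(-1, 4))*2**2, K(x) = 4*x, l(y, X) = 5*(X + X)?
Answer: 532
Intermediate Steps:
l(y, X) = 10*X (l(y, X) = 5*(2*X) = 10*X)
k(r) = 58 + r
z = 384 (z = ((4*(-6))*(-4))*2**2 = -24*(-4)*4 = 96*4 = 384)
k(l(-7, 9)) + z = (58 + 10*9) + 384 = (58 + 90) + 384 = 148 + 384 = 532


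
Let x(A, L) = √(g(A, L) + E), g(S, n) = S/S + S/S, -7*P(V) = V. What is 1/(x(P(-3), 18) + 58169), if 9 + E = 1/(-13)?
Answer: 756197/43987223385 - 2*I*√299/43987223385 ≈ 1.7191e-5 - 7.8621e-10*I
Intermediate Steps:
P(V) = -V/7
E = -118/13 (E = -9 + 1/(-13) = -9 - 1/13 = -118/13 ≈ -9.0769)
g(S, n) = 2 (g(S, n) = 1 + 1 = 2)
x(A, L) = 2*I*√299/13 (x(A, L) = √(2 - 118/13) = √(-92/13) = 2*I*√299/13)
1/(x(P(-3), 18) + 58169) = 1/(2*I*√299/13 + 58169) = 1/(58169 + 2*I*√299/13)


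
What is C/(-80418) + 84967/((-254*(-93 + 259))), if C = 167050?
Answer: -533706631/130413252 ≈ -4.0924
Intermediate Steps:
C/(-80418) + 84967/((-254*(-93 + 259))) = 167050/(-80418) + 84967/((-254*(-93 + 259))) = 167050*(-1/80418) + 84967/((-254*166)) = -6425/3093 + 84967/(-42164) = -6425/3093 + 84967*(-1/42164) = -6425/3093 - 84967/42164 = -533706631/130413252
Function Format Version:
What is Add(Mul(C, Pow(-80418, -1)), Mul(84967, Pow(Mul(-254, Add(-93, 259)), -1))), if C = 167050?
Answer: Rational(-533706631, 130413252) ≈ -4.0924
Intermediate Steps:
Add(Mul(C, Pow(-80418, -1)), Mul(84967, Pow(Mul(-254, Add(-93, 259)), -1))) = Add(Mul(167050, Pow(-80418, -1)), Mul(84967, Pow(Mul(-254, Add(-93, 259)), -1))) = Add(Mul(167050, Rational(-1, 80418)), Mul(84967, Pow(Mul(-254, 166), -1))) = Add(Rational(-6425, 3093), Mul(84967, Pow(-42164, -1))) = Add(Rational(-6425, 3093), Mul(84967, Rational(-1, 42164))) = Add(Rational(-6425, 3093), Rational(-84967, 42164)) = Rational(-533706631, 130413252)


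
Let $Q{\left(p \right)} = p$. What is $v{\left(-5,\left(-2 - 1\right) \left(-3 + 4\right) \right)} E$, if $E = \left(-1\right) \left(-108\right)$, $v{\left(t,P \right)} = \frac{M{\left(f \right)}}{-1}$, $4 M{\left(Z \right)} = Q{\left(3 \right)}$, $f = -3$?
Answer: $-81$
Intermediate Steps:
$M{\left(Z \right)} = \frac{3}{4}$ ($M{\left(Z \right)} = \frac{1}{4} \cdot 3 = \frac{3}{4}$)
$v{\left(t,P \right)} = - \frac{3}{4}$ ($v{\left(t,P \right)} = \frac{3}{4 \left(-1\right)} = \frac{3}{4} \left(-1\right) = - \frac{3}{4}$)
$E = 108$
$v{\left(-5,\left(-2 - 1\right) \left(-3 + 4\right) \right)} E = \left(- \frac{3}{4}\right) 108 = -81$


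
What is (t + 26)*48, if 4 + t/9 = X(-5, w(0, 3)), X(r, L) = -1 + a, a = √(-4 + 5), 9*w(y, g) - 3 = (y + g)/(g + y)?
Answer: -480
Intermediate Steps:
w(y, g) = 4/9 (w(y, g) = ⅓ + ((y + g)/(g + y))/9 = ⅓ + ((g + y)/(g + y))/9 = ⅓ + (⅑)*1 = ⅓ + ⅑ = 4/9)
a = 1 (a = √1 = 1)
X(r, L) = 0 (X(r, L) = -1 + 1 = 0)
t = -36 (t = -36 + 9*0 = -36 + 0 = -36)
(t + 26)*48 = (-36 + 26)*48 = -10*48 = -480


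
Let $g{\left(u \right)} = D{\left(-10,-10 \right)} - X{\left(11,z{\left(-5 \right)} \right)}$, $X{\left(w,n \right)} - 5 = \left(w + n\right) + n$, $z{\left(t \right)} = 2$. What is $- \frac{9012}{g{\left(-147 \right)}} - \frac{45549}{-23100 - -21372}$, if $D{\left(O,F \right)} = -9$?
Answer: $\frac{625691}{1856} \approx 337.12$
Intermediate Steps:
$X{\left(w,n \right)} = 5 + w + 2 n$ ($X{\left(w,n \right)} = 5 + \left(\left(w + n\right) + n\right) = 5 + \left(\left(n + w\right) + n\right) = 5 + \left(w + 2 n\right) = 5 + w + 2 n$)
$g{\left(u \right)} = -29$ ($g{\left(u \right)} = -9 - \left(5 + 11 + 2 \cdot 2\right) = -9 - \left(5 + 11 + 4\right) = -9 - 20 = -29$)
$- \frac{9012}{g{\left(-147 \right)}} - \frac{45549}{-23100 - -21372} = - \frac{9012}{-29} - \frac{45549}{-23100 - -21372} = \left(-9012\right) \left(- \frac{1}{29}\right) - \frac{45549}{-23100 + 21372} = \frac{9012}{29} - \frac{45549}{-1728} = \frac{9012}{29} - - \frac{1687}{64} = \frac{9012}{29} + \frac{1687}{64} = \frac{625691}{1856}$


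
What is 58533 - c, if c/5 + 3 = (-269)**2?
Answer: -303257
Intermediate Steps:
c = 361790 (c = -15 + 5*(-269)**2 = -15 + 5*72361 = -15 + 361805 = 361790)
58533 - c = 58533 - 1*361790 = 58533 - 361790 = -303257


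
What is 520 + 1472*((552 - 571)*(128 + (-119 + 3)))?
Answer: -335096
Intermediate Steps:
520 + 1472*((552 - 571)*(128 + (-119 + 3))) = 520 + 1472*(-19*(128 - 116)) = 520 + 1472*(-19*12) = 520 + 1472*(-228) = 520 - 335616 = -335096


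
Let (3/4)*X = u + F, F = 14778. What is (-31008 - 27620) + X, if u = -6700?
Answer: -143572/3 ≈ -47857.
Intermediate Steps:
X = 32312/3 (X = 4*(-6700 + 14778)/3 = (4/3)*8078 = 32312/3 ≈ 10771.)
(-31008 - 27620) + X = (-31008 - 27620) + 32312/3 = -58628 + 32312/3 = -143572/3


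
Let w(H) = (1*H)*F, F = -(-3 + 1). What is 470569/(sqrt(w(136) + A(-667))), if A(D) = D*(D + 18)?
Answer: 470569*sqrt(433155)/433155 ≈ 714.99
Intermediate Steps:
F = 2 (F = -1*(-2) = 2)
w(H) = 2*H (w(H) = (1*H)*2 = H*2 = 2*H)
A(D) = D*(18 + D)
470569/(sqrt(w(136) + A(-667))) = 470569/(sqrt(2*136 - 667*(18 - 667))) = 470569/(sqrt(272 - 667*(-649))) = 470569/(sqrt(272 + 432883)) = 470569/(sqrt(433155)) = 470569*(sqrt(433155)/433155) = 470569*sqrt(433155)/433155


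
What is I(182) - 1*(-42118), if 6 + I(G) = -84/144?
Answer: 505337/12 ≈ 42111.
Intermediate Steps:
I(G) = -79/12 (I(G) = -6 - 84/144 = -6 - 84*1/144 = -6 - 7/12 = -79/12)
I(182) - 1*(-42118) = -79/12 - 1*(-42118) = -79/12 + 42118 = 505337/12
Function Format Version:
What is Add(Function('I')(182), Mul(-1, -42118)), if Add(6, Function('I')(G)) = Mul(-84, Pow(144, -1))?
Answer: Rational(505337, 12) ≈ 42111.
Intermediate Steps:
Function('I')(G) = Rational(-79, 12) (Function('I')(G) = Add(-6, Mul(-84, Pow(144, -1))) = Add(-6, Mul(-84, Rational(1, 144))) = Add(-6, Rational(-7, 12)) = Rational(-79, 12))
Add(Function('I')(182), Mul(-1, -42118)) = Add(Rational(-79, 12), Mul(-1, -42118)) = Add(Rational(-79, 12), 42118) = Rational(505337, 12)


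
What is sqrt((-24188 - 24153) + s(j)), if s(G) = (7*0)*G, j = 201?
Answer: I*sqrt(48341) ≈ 219.87*I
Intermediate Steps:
s(G) = 0 (s(G) = 0*G = 0)
sqrt((-24188 - 24153) + s(j)) = sqrt((-24188 - 24153) + 0) = sqrt(-48341 + 0) = sqrt(-48341) = I*sqrt(48341)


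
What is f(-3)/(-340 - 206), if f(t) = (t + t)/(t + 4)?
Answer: 1/91 ≈ 0.010989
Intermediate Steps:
f(t) = 2*t/(4 + t) (f(t) = (2*t)/(4 + t) = 2*t/(4 + t))
f(-3)/(-340 - 206) = (2*(-3)/(4 - 3))/(-340 - 206) = (2*(-3)/1)/(-546) = -(-3)/273 = -1/546*(-6) = 1/91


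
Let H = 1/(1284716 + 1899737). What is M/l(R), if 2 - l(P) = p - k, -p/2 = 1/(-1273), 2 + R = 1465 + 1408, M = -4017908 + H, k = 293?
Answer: -16287830281643179/1195867188449 ≈ -13620.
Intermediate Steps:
H = 1/3184453 ≈ 3.1403e-7
M = -12794839184323/3184453 (M = -4017908 + 1/3184453 = -12794839184323/3184453 ≈ -4.0179e+6)
R = 2871 (R = -2 + (1465 + 1408) = -2 + 2873 = 2871)
p = 2/1273 (p = -2/(-1273) = -2*(-1/1273) = 2/1273 ≈ 0.0015711)
l(P) = 375533/1273 (l(P) = 2 - (2/1273 - 1*293) = 2 - (2/1273 - 293) = 2 - 1*(-372987/1273) = 2 + 372987/1273 = 375533/1273)
M/l(R) = -12794839184323/(3184453*375533/1273) = -12794839184323/3184453*1273/375533 = -16287830281643179/1195867188449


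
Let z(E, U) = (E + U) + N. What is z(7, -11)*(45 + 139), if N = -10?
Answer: -2576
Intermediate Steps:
z(E, U) = -10 + E + U (z(E, U) = (E + U) - 10 = -10 + E + U)
z(7, -11)*(45 + 139) = (-10 + 7 - 11)*(45 + 139) = -14*184 = -2576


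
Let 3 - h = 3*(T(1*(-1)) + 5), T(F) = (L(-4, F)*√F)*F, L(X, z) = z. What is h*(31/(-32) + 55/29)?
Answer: -2583/232 - 2583*I/928 ≈ -11.134 - 2.7834*I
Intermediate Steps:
T(F) = F^(5/2) (T(F) = (F*√F)*F = F^(3/2)*F = F^(5/2))
h = -12 - 3*I (h = 3 - 3*((1*(-1))^(5/2) + 5) = 3 - 3*((-1)^(5/2) + 5) = 3 - 3*(I + 5) = 3 - 3*(5 + I) = 3 - (15 + 3*I) = 3 + (-15 - 3*I) = -12 - 3*I ≈ -12.0 - 3.0*I)
h*(31/(-32) + 55/29) = (-12 - 3*I)*(31/(-32) + 55/29) = (-12 - 3*I)*(31*(-1/32) + 55*(1/29)) = (-12 - 3*I)*(-31/32 + 55/29) = (-12 - 3*I)*(861/928) = -2583/232 - 2583*I/928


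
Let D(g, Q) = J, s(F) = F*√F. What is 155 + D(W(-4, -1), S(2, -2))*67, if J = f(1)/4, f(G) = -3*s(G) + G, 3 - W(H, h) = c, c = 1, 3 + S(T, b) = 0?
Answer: 243/2 ≈ 121.50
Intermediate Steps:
S(T, b) = -3 (S(T, b) = -3 + 0 = -3)
s(F) = F^(3/2)
W(H, h) = 2 (W(H, h) = 3 - 1*1 = 3 - 1 = 2)
f(G) = G - 3*G^(3/2) (f(G) = -3*G^(3/2) + G = G - 3*G^(3/2))
J = -½ (J = (1 - 3*1^(3/2))/4 = (1 - 3*1)*(¼) = (1 - 3)*(¼) = -2*¼ = -½ ≈ -0.50000)
D(g, Q) = -½
155 + D(W(-4, -1), S(2, -2))*67 = 155 - ½*67 = 155 - 67/2 = 243/2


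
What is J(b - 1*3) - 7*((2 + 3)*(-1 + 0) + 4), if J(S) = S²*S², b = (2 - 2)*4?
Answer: 88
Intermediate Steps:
b = 0 (b = 0*4 = 0)
J(S) = S⁴
J(b - 1*3) - 7*((2 + 3)*(-1 + 0) + 4) = (0 - 1*3)⁴ - 7*((2 + 3)*(-1 + 0) + 4) = (0 - 3)⁴ - 7*(5*(-1) + 4) = (-3)⁴ - 7*(-5 + 4) = 81 - 7*(-1) = 81 - 1*(-7) = 81 + 7 = 88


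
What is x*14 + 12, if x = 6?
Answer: 96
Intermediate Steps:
x*14 + 12 = 6*14 + 12 = 84 + 12 = 96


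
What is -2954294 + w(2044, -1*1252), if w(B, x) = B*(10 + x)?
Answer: -5492942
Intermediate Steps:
-2954294 + w(2044, -1*1252) = -2954294 + 2044*(10 - 1*1252) = -2954294 + 2044*(10 - 1252) = -2954294 + 2044*(-1242) = -2954294 - 2538648 = -5492942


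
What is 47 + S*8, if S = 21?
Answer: 215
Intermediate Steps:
47 + S*8 = 47 + 21*8 = 47 + 168 = 215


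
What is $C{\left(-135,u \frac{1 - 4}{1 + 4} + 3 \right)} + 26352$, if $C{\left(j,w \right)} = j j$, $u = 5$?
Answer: $44577$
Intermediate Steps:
$C{\left(j,w \right)} = j^{2}$
$C{\left(-135,u \frac{1 - 4}{1 + 4} + 3 \right)} + 26352 = \left(-135\right)^{2} + 26352 = 18225 + 26352 = 44577$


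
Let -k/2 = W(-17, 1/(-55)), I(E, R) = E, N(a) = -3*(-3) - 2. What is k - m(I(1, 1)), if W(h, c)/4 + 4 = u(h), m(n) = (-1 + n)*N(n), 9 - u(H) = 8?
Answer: 24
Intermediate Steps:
N(a) = 7 (N(a) = 9 - 2 = 7)
u(H) = 1 (u(H) = 9 - 1*8 = 9 - 8 = 1)
m(n) = -7 + 7*n (m(n) = (-1 + n)*7 = -7 + 7*n)
W(h, c) = -12 (W(h, c) = -16 + 4*1 = -16 + 4 = -12)
k = 24 (k = -2*(-12) = 24)
k - m(I(1, 1)) = 24 - (-7 + 7*1) = 24 - (-7 + 7) = 24 - 1*0 = 24 + 0 = 24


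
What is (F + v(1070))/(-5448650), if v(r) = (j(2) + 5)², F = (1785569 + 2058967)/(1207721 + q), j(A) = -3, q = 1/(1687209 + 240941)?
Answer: -8363755536502/6344046395370323075 ≈ -1.3184e-6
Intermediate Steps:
q = 1/1928150 ≈ 5.1863e-7
F = 7412842088400/2328667246151 (F = (1785569 + 2058967)/(1207721 + 1/1928150) = 3844536/(2328667246151/1928150) = 3844536*(1928150/2328667246151) = 7412842088400/2328667246151 ≈ 3.1833)
v(r) = 4 (v(r) = (-3 + 5)² = 2² = 4)
(F + v(1070))/(-5448650) = (7412842088400/2328667246151 + 4)/(-5448650) = (16727511073004/2328667246151)*(-1/5448650) = -8363755536502/6344046395370323075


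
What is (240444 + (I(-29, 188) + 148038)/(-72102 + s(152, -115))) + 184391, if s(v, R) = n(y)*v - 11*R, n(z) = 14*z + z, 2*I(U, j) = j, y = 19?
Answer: 11690036563/27517 ≈ 4.2483e+5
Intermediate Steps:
I(U, j) = j/2
n(z) = 15*z
s(v, R) = -11*R + 285*v (s(v, R) = (15*19)*v - 11*R = 285*v - 11*R = -11*R + 285*v)
(240444 + (I(-29, 188) + 148038)/(-72102 + s(152, -115))) + 184391 = (240444 + ((1/2)*188 + 148038)/(-72102 + (-11*(-115) + 285*152))) + 184391 = (240444 + (94 + 148038)/(-72102 + (1265 + 43320))) + 184391 = (240444 + 148132/(-72102 + 44585)) + 184391 = (240444 + 148132/(-27517)) + 184391 = (240444 + 148132*(-1/27517)) + 184391 = (240444 - 148132/27517) + 184391 = 6616149416/27517 + 184391 = 11690036563/27517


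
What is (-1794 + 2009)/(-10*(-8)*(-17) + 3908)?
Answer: 215/2548 ≈ 0.084380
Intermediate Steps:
(-1794 + 2009)/(-10*(-8)*(-17) + 3908) = 215/(80*(-17) + 3908) = 215/(-1360 + 3908) = 215/2548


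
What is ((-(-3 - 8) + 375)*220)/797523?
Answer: 84920/797523 ≈ 0.10648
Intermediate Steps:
((-(-3 - 8) + 375)*220)/797523 = ((-1*(-11) + 375)*220)*(1/797523) = ((11 + 375)*220)*(1/797523) = (386*220)*(1/797523) = 84920*(1/797523) = 84920/797523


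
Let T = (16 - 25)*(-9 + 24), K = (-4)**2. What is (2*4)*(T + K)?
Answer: -952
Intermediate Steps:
K = 16
T = -135 (T = -9*15 = -135)
(2*4)*(T + K) = (2*4)*(-135 + 16) = 8*(-119) = -952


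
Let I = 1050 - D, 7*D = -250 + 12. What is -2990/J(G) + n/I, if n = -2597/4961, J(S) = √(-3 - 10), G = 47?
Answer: -2597/5377724 + 230*I*√13 ≈ -0.00048292 + 829.28*I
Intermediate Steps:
D = -34 (D = (-250 + 12)/7 = (⅐)*(-238) = -34)
J(S) = I*√13 (J(S) = √(-13) = I*√13)
n = -2597/4961 (n = -2597*1/4961 = -2597/4961 ≈ -0.52348)
I = 1084 (I = 1050 - 1*(-34) = 1050 + 34 = 1084)
-2990/J(G) + n/I = -2990*(-I*√13/13) - 2597/4961/1084 = -(-230)*I*√13 - 2597/4961*1/1084 = 230*I*√13 - 2597/5377724 = -2597/5377724 + 230*I*√13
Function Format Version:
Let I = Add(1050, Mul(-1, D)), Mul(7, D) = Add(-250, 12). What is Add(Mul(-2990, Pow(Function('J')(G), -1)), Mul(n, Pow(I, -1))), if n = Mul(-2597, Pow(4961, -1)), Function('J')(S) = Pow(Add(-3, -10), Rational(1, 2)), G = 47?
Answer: Add(Rational(-2597, 5377724), Mul(230, I, Pow(13, Rational(1, 2)))) ≈ Add(-0.00048292, Mul(829.28, I))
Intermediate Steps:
D = -34 (D = Mul(Rational(1, 7), Add(-250, 12)) = Mul(Rational(1, 7), -238) = -34)
Function('J')(S) = Mul(I, Pow(13, Rational(1, 2))) (Function('J')(S) = Pow(-13, Rational(1, 2)) = Mul(I, Pow(13, Rational(1, 2))))
n = Rational(-2597, 4961) (n = Mul(-2597, Rational(1, 4961)) = Rational(-2597, 4961) ≈ -0.52348)
I = 1084 (I = Add(1050, Mul(-1, -34)) = Add(1050, 34) = 1084)
Add(Mul(-2990, Pow(Function('J')(G), -1)), Mul(n, Pow(I, -1))) = Add(Mul(-2990, Pow(Mul(I, Pow(13, Rational(1, 2))), -1)), Mul(Rational(-2597, 4961), Pow(1084, -1))) = Add(Mul(-2990, Mul(Rational(-1, 13), I, Pow(13, Rational(1, 2)))), Mul(Rational(-2597, 4961), Rational(1, 1084))) = Add(Mul(230, I, Pow(13, Rational(1, 2))), Rational(-2597, 5377724)) = Add(Rational(-2597, 5377724), Mul(230, I, Pow(13, Rational(1, 2))))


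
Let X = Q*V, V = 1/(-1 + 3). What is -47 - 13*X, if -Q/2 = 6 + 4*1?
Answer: 83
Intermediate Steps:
V = ½ (V = 1/2 = ½ ≈ 0.50000)
Q = -20 (Q = -2*(6 + 4*1) = -2*(6 + 4) = -2*10 = -20)
X = -10 (X = -20*½ = -10)
-47 - 13*X = -47 - 13*(-10) = -47 + 130 = 83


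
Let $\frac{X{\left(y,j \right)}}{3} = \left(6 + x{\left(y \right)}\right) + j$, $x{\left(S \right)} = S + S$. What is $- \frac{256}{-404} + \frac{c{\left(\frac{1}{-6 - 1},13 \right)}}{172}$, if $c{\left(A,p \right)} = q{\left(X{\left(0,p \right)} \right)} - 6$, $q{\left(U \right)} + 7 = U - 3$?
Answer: $\frac{15149}{17372} \approx 0.87204$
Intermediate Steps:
$x{\left(S \right)} = 2 S$
$X{\left(y,j \right)} = 18 + 3 j + 6 y$ ($X{\left(y,j \right)} = 3 \left(\left(6 + 2 y\right) + j\right) = 3 \left(6 + j + 2 y\right) = 18 + 3 j + 6 y$)
$q{\left(U \right)} = -10 + U$ ($q{\left(U \right)} = -7 + \left(U - 3\right) = -7 + \left(-3 + U\right) = -10 + U$)
$c{\left(A,p \right)} = 2 + 3 p$ ($c{\left(A,p \right)} = \left(-10 + \left(18 + 3 p + 6 \cdot 0\right)\right) - 6 = \left(-10 + \left(18 + 3 p + 0\right)\right) - 6 = \left(-10 + \left(18 + 3 p\right)\right) - 6 = \left(8 + 3 p\right) - 6 = 2 + 3 p$)
$- \frac{256}{-404} + \frac{c{\left(\frac{1}{-6 - 1},13 \right)}}{172} = - \frac{256}{-404} + \frac{2 + 3 \cdot 13}{172} = \left(-256\right) \left(- \frac{1}{404}\right) + \left(2 + 39\right) \frac{1}{172} = \frac{64}{101} + 41 \cdot \frac{1}{172} = \frac{64}{101} + \frac{41}{172} = \frac{15149}{17372}$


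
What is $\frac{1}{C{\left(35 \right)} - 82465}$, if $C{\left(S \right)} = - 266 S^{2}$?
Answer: $- \frac{1}{408315} \approx -2.4491 \cdot 10^{-6}$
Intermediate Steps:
$\frac{1}{C{\left(35 \right)} - 82465} = \frac{1}{- 266 \cdot 35^{2} - 82465} = \frac{1}{\left(-266\right) 1225 - 82465} = \frac{1}{-325850 - 82465} = \frac{1}{-408315} = - \frac{1}{408315}$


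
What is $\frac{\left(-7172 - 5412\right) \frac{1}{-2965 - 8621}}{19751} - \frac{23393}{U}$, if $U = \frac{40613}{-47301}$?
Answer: $\frac{126604418119893095}{4646839673859} \approx 27245.0$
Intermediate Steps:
$U = - \frac{40613}{47301}$ ($U = 40613 \left(- \frac{1}{47301}\right) = - \frac{40613}{47301} \approx -0.85861$)
$\frac{\left(-7172 - 5412\right) \frac{1}{-2965 - 8621}}{19751} - \frac{23393}{U} = \frac{\left(-7172 - 5412\right) \frac{1}{-2965 - 8621}}{19751} - \frac{23393}{- \frac{40613}{47301}} = - \frac{12584}{-11586} \cdot \frac{1}{19751} - - \frac{1106512293}{40613} = \left(-12584\right) \left(- \frac{1}{11586}\right) \frac{1}{19751} + \frac{1106512293}{40613} = \frac{6292}{5793} \cdot \frac{1}{19751} + \frac{1106512293}{40613} = \frac{6292}{114417543} + \frac{1106512293}{40613} = \frac{126604418119893095}{4646839673859}$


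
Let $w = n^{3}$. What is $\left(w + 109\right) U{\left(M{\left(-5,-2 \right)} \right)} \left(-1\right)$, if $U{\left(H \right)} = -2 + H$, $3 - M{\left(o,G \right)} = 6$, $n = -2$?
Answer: $505$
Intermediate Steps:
$M{\left(o,G \right)} = -3$ ($M{\left(o,G \right)} = 3 - 6 = -3$)
$w = -8$ ($w = \left(-2\right)^{3} = -8$)
$\left(w + 109\right) U{\left(M{\left(-5,-2 \right)} \right)} \left(-1\right) = \left(-8 + 109\right) \left(-2 - 3\right) \left(-1\right) = 101 \left(\left(-5\right) \left(-1\right)\right) = 101 \cdot 5 = 505$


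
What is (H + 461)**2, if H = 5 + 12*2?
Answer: 240100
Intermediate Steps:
H = 29 (H = 5 + 24 = 29)
(H + 461)**2 = (29 + 461)**2 = 490**2 = 240100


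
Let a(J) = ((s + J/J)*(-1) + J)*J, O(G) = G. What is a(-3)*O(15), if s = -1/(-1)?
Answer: 225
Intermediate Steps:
s = 1 (s = -1*(-1) = 1)
a(J) = J*(-2 + J) (a(J) = ((1 + J/J)*(-1) + J)*J = ((1 + 1)*(-1) + J)*J = (2*(-1) + J)*J = (-2 + J)*J = J*(-2 + J))
a(-3)*O(15) = -3*(-2 - 3)*15 = -3*(-5)*15 = 15*15 = 225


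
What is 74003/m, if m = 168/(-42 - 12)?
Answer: -666027/28 ≈ -23787.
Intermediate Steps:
m = -28/9 (m = 168/(-54) = 168*(-1/54) = -28/9 ≈ -3.1111)
74003/m = 74003/(-28/9) = 74003*(-9/28) = -666027/28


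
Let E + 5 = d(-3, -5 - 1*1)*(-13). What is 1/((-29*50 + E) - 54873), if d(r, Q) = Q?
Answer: -1/56250 ≈ -1.7778e-5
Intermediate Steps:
E = 73 (E = -5 + (-5 - 1*1)*(-13) = -5 + (-5 - 1)*(-13) = -5 - 6*(-13) = -5 + 78 = 73)
1/((-29*50 + E) - 54873) = 1/((-29*50 + 73) - 54873) = 1/((-1450 + 73) - 54873) = 1/(-1377 - 54873) = 1/(-56250) = -1/56250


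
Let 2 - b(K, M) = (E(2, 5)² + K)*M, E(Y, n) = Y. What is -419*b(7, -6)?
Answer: -28492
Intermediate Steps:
b(K, M) = 2 - M*(4 + K) (b(K, M) = 2 - (2² + K)*M = 2 - (4 + K)*M = 2 - M*(4 + K))
-419*b(7, -6) = -419*(2 - 4*(-6) - 1*7*(-6)) = -419*(2 + 24 + 42) = -419*68 = -28492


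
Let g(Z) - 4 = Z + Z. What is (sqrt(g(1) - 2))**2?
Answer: 4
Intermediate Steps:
g(Z) = 4 + 2*Z (g(Z) = 4 + (Z + Z) = 4 + 2*Z)
(sqrt(g(1) - 2))**2 = (sqrt((4 + 2*1) - 2))**2 = (sqrt((4 + 2) - 2))**2 = (sqrt(6 - 2))**2 = (sqrt(4))**2 = 2**2 = 4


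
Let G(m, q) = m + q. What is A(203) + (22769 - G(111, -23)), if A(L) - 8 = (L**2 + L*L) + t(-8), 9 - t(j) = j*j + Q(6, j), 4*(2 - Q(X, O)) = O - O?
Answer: 105050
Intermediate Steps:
Q(X, O) = 2 (Q(X, O) = 2 - (O - O)/4 = 2 - 1/4*0 = 2 + 0 = 2)
t(j) = 7 - j**2 (t(j) = 9 - (j*j + 2) = 9 - (j**2 + 2) = 9 - (2 + j**2) = 9 + (-2 - j**2) = 7 - j**2)
A(L) = -49 + 2*L**2 (A(L) = 8 + ((L**2 + L*L) + (7 - 1*(-8)**2)) = 8 + ((L**2 + L**2) + (7 - 1*64)) = 8 + (2*L**2 + (7 - 64)) = 8 + (2*L**2 - 57) = 8 + (-57 + 2*L**2) = -49 + 2*L**2)
A(203) + (22769 - G(111, -23)) = (-49 + 2*203**2) + (22769 - (111 - 23)) = (-49 + 2*41209) + (22769 - 1*88) = (-49 + 82418) + (22769 - 88) = 82369 + 22681 = 105050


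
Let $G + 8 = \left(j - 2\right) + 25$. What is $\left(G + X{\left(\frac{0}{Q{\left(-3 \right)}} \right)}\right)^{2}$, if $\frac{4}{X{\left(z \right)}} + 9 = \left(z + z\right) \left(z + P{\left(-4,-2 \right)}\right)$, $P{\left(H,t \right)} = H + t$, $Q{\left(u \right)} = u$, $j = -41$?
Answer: $\frac{56644}{81} \approx 699.31$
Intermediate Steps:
$G = -26$ ($G = -8 + \left(\left(-41 - 2\right) + 25\right) = -8 + \left(-43 + 25\right) = -8 - 18 = -26$)
$X{\left(z \right)} = \frac{4}{-9 + 2 z \left(-6 + z\right)}$ ($X{\left(z \right)} = \frac{4}{-9 + \left(z + z\right) \left(z - 6\right)} = \frac{4}{-9 + 2 z \left(z - 6\right)} = \frac{4}{-9 + 2 z \left(-6 + z\right)}$)
$\left(G + X{\left(\frac{0}{Q{\left(-3 \right)}} \right)}\right)^{2} = \left(-26 + \frac{4}{-9 - 12 \frac{0}{-3} + 2 \left(\frac{0}{-3}\right)^{2}}\right)^{2} = \left(-26 + \frac{4}{-9 - 12 \cdot 0 \left(- \frac{1}{3}\right) + 2 \left(0 \left(- \frac{1}{3}\right)\right)^{2}}\right)^{2} = \left(-26 + \frac{4}{-9 - 0 + 2 \cdot 0^{2}}\right)^{2} = \left(-26 + \frac{4}{-9 + 0 + 2 \cdot 0}\right)^{2} = \left(-26 + \frac{4}{-9 + 0 + 0}\right)^{2} = \left(-26 + \frac{4}{-9}\right)^{2} = \left(-26 + 4 \left(- \frac{1}{9}\right)\right)^{2} = \left(-26 - \frac{4}{9}\right)^{2} = \left(- \frac{238}{9}\right)^{2} = \frac{56644}{81}$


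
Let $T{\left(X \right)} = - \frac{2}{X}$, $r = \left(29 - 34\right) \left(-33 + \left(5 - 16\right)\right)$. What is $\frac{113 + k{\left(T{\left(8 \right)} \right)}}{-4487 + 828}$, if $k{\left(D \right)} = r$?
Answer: $- \frac{333}{3659} \approx -0.091008$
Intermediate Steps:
$r = 220$ ($r = - 5 \left(-33 + \left(5 - 16\right)\right) = - 5 \left(-33 - 11\right) = \left(-5\right) \left(-44\right) = 220$)
$k{\left(D \right)} = 220$
$\frac{113 + k{\left(T{\left(8 \right)} \right)}}{-4487 + 828} = \frac{113 + 220}{-4487 + 828} = \frac{333}{-3659} = 333 \left(- \frac{1}{3659}\right) = - \frac{333}{3659}$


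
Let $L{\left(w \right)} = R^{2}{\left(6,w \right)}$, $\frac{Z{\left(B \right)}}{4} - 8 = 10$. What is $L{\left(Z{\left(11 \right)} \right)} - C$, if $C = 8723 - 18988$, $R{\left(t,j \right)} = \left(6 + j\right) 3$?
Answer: $65021$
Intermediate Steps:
$R{\left(t,j \right)} = 18 + 3 j$
$Z{\left(B \right)} = 72$ ($Z{\left(B \right)} = 32 + 4 \cdot 10 = 32 + 40 = 72$)
$C = -10265$ ($C = 8723 - 18988 = -10265$)
$L{\left(w \right)} = \left(18 + 3 w\right)^{2}$
$L{\left(Z{\left(11 \right)} \right)} - C = 9 \left(6 + 72\right)^{2} - -10265 = 9 \cdot 78^{2} + 10265 = 9 \cdot 6084 + 10265 = 54756 + 10265 = 65021$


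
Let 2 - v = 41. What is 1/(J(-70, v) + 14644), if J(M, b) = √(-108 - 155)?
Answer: 14644/214446999 - I*√263/214446999 ≈ 6.8287e-5 - 7.5624e-8*I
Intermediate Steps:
v = -39 (v = 2 - 1*41 = 2 - 41 = -39)
J(M, b) = I*√263 (J(M, b) = √(-263) = I*√263)
1/(J(-70, v) + 14644) = 1/(I*√263 + 14644) = 1/(14644 + I*√263)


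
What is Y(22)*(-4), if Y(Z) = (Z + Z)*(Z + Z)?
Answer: -7744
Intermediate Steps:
Y(Z) = 4*Z² (Y(Z) = (2*Z)*(2*Z) = 4*Z²)
Y(22)*(-4) = (4*22²)*(-4) = (4*484)*(-4) = 1936*(-4) = -7744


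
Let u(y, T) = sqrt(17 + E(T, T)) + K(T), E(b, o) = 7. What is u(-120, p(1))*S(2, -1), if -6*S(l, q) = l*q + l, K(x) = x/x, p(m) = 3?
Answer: 0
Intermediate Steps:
K(x) = 1
u(y, T) = 1 + 2*sqrt(6) (u(y, T) = sqrt(17 + 7) + 1 = sqrt(24) + 1 = 2*sqrt(6) + 1 = 1 + 2*sqrt(6))
S(l, q) = -l/6 - l*q/6 (S(l, q) = -(l*q + l)/6 = -(l + l*q)/6 = -l/6 - l*q/6)
u(-120, p(1))*S(2, -1) = (1 + 2*sqrt(6))*(-1/6*2*(1 - 1)) = (1 + 2*sqrt(6))*(-1/6*2*0) = (1 + 2*sqrt(6))*0 = 0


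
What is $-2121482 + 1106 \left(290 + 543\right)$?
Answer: $-1200184$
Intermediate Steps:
$-2121482 + 1106 \left(290 + 543\right) = -2121482 + 1106 \cdot 833 = -2121482 + 921298 = -1200184$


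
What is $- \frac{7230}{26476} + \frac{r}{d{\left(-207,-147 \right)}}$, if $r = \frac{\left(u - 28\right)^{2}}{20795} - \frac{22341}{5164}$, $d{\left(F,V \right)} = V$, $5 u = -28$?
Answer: $- \frac{212467417474903}{870710192019500} \approx -0.24402$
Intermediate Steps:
$u = - \frac{28}{5}$ ($u = \frac{1}{5} \left(-28\right) = - \frac{28}{5} \approx -5.6$)
$r = - \frac{11468778639}{2684634500}$ ($r = \frac{\left(- \frac{28}{5} - 28\right)^{2}}{20795} - \frac{22341}{5164} = \left(- \frac{168}{5}\right)^{2} \cdot \frac{1}{20795} - \frac{22341}{5164} = \frac{28224}{25} \cdot \frac{1}{20795} - \frac{22341}{5164} = \frac{28224}{519875} - \frac{22341}{5164} = - \frac{11468778639}{2684634500} \approx -4.272$)
$- \frac{7230}{26476} + \frac{r}{d{\left(-207,-147 \right)}} = - \frac{7230}{26476} - \frac{11468778639}{2684634500 \left(-147\right)} = \left(-7230\right) \frac{1}{26476} - - \frac{3822926213}{131547090500} = - \frac{3615}{13238} + \frac{3822926213}{131547090500} = - \frac{212467417474903}{870710192019500}$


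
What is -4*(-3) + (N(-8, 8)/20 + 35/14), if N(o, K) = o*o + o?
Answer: 173/10 ≈ 17.300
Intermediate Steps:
N(o, K) = o + o² (N(o, K) = o² + o = o + o²)
-4*(-3) + (N(-8, 8)/20 + 35/14) = -4*(-3) + (-8*(1 - 8)/20 + 35/14) = 12 + (-8*(-7)*(1/20) + 35*(1/14)) = 12 + (56*(1/20) + 5/2) = 12 + (14/5 + 5/2) = 12 + 53/10 = 173/10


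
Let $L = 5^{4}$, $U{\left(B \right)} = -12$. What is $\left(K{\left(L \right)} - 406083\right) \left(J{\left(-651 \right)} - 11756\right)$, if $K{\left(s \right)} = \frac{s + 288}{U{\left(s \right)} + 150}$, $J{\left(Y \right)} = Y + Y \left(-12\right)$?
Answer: $\frac{257497095895}{138} \approx 1.8659 \cdot 10^{9}$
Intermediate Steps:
$L = 625$
$J{\left(Y \right)} = - 11 Y$ ($J{\left(Y \right)} = Y - 12 Y = - 11 Y$)
$K{\left(s \right)} = \frac{48}{23} + \frac{s}{138}$ ($K{\left(s \right)} = \frac{s + 288}{-12 + 150} = \frac{288 + s}{138} = \left(288 + s\right) \frac{1}{138} = \frac{48}{23} + \frac{s}{138}$)
$\left(K{\left(L \right)} - 406083\right) \left(J{\left(-651 \right)} - 11756\right) = \left(\left(\frac{48}{23} + \frac{1}{138} \cdot 625\right) - 406083\right) \left(\left(-11\right) \left(-651\right) - 11756\right) = \left(\left(\frac{48}{23} + \frac{625}{138}\right) - 406083\right) \left(7161 + \left(-198402 + 186646\right)\right) = \left(\frac{913}{138} - 406083\right) \left(7161 - 11756\right) = \left(- \frac{56038541}{138}\right) \left(-4595\right) = \frac{257497095895}{138}$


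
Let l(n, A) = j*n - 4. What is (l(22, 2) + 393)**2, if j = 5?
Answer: 249001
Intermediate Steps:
l(n, A) = -4 + 5*n (l(n, A) = 5*n - 4 = -4 + 5*n)
(l(22, 2) + 393)**2 = ((-4 + 5*22) + 393)**2 = ((-4 + 110) + 393)**2 = (106 + 393)**2 = 499**2 = 249001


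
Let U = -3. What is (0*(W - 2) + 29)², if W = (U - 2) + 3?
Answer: 841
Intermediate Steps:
W = -2 (W = (-3 - 2) + 3 = -5 + 3 = -2)
(0*(W - 2) + 29)² = (0*(-2 - 2) + 29)² = (0*(-4) + 29)² = (0 + 29)² = 29² = 841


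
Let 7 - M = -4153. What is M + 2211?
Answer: 6371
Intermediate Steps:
M = 4160 (M = 7 - 1*(-4153) = 7 + 4153 = 4160)
M + 2211 = 4160 + 2211 = 6371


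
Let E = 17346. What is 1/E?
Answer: 1/17346 ≈ 5.7650e-5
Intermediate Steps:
1/E = 1/17346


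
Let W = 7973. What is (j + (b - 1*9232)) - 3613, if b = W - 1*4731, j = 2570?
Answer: -7033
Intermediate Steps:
b = 3242 (b = 7973 - 1*4731 = 7973 - 4731 = 3242)
(j + (b - 1*9232)) - 3613 = (2570 + (3242 - 1*9232)) - 3613 = (2570 + (3242 - 9232)) - 3613 = (2570 - 5990) - 3613 = -3420 - 3613 = -7033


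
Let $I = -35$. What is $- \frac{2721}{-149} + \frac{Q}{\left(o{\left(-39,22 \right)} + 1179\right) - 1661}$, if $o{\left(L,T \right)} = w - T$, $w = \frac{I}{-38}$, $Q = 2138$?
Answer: $\frac{39912001}{2848433} \approx 14.012$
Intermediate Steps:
$w = \frac{35}{38}$ ($w = - \frac{35}{-38} = \left(-35\right) \left(- \frac{1}{38}\right) = \frac{35}{38} \approx 0.92105$)
$o{\left(L,T \right)} = \frac{35}{38} - T$
$- \frac{2721}{-149} + \frac{Q}{\left(o{\left(-39,22 \right)} + 1179\right) - 1661} = - \frac{2721}{-149} + \frac{2138}{\left(\left(\frac{35}{38} - 22\right) + 1179\right) - 1661} = \left(-2721\right) \left(- \frac{1}{149}\right) + \frac{2138}{\left(\left(\frac{35}{38} - 22\right) + 1179\right) - 1661} = \frac{2721}{149} + \frac{2138}{\left(- \frac{801}{38} + 1179\right) - 1661} = \frac{2721}{149} + \frac{2138}{\frac{44001}{38} - 1661} = \frac{2721}{149} + \frac{2138}{- \frac{19117}{38}} = \frac{2721}{149} + 2138 \left(- \frac{38}{19117}\right) = \frac{2721}{149} - \frac{81244}{19117} = \frac{39912001}{2848433}$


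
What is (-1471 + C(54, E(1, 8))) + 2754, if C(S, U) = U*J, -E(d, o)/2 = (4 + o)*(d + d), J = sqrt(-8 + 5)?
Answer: 1283 - 48*I*sqrt(3) ≈ 1283.0 - 83.138*I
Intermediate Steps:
J = I*sqrt(3) (J = sqrt(-3) = I*sqrt(3) ≈ 1.732*I)
E(d, o) = -4*d*(4 + o) (E(d, o) = -2*(4 + o)*(d + d) = -2*(4 + o)*2*d = -4*d*(4 + o))
C(S, U) = I*U*sqrt(3) (C(S, U) = U*(I*sqrt(3)) = I*U*sqrt(3))
(-1471 + C(54, E(1, 8))) + 2754 = (-1471 + I*(-4*1*(4 + 8))*sqrt(3)) + 2754 = (-1471 + I*(-4*1*12)*sqrt(3)) + 2754 = (-1471 + I*(-48)*sqrt(3)) + 2754 = (-1471 - 48*I*sqrt(3)) + 2754 = 1283 - 48*I*sqrt(3)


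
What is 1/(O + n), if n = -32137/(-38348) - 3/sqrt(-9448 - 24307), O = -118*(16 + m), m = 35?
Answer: -298686264401505980/1797243629374491976331 - 4411707312*I*sqrt(33755)/1797243629374491976331 ≈ -0.00016619 - 4.5099e-10*I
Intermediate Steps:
O = -6018 (O = -118*(16 + 35) = -118*51 = -6018)
n = 32137/38348 + 3*I*sqrt(33755)/33755 (n = -32137*(-1/38348) - 3*(-I*sqrt(33755)/33755) = 32137/38348 - 3*(-I*sqrt(33755)/33755) = 32137/38348 - (-3)*I*sqrt(33755)/33755 = 32137/38348 + 3*I*sqrt(33755)/33755 ≈ 0.83804 + 0.016329*I)
1/(O + n) = 1/(-6018 + (32137/38348 + 3*I*sqrt(33755)/33755)) = 1/(-230746127/38348 + 3*I*sqrt(33755)/33755)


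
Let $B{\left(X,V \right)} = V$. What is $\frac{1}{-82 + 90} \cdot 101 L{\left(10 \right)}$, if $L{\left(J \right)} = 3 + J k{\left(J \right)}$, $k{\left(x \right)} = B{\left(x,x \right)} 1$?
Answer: $\frac{10403}{8} \approx 1300.4$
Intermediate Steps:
$k{\left(x \right)} = x$ ($k{\left(x \right)} = x 1 = x$)
$L{\left(J \right)} = 3 + J^{2}$ ($L{\left(J \right)} = 3 + J J = 3 + J^{2}$)
$\frac{1}{-82 + 90} \cdot 101 L{\left(10 \right)} = \frac{1}{-82 + 90} \cdot 101 \left(3 + 10^{2}\right) = \frac{1}{8} \cdot 101 \left(3 + 100\right) = \frac{1}{8} \cdot 101 \cdot 103 = \frac{101}{8} \cdot 103 = \frac{10403}{8}$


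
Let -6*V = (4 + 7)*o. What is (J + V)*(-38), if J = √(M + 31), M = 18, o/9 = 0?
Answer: -266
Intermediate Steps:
o = 0 (o = 9*0 = 0)
J = 7 (J = √(18 + 31) = √49 = 7)
V = 0 (V = -(4 + 7)*0/6 = -11*0/6 = -⅙*0 = 0)
(J + V)*(-38) = (7 + 0)*(-38) = 7*(-38) = -266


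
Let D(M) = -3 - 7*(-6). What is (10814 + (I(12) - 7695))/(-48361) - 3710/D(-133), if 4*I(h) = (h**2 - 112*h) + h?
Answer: -179529368/1886079 ≈ -95.187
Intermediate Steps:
I(h) = -111*h/4 + h**2/4 (I(h) = ((h**2 - 112*h) + h)/4 = (h**2 - 111*h)/4 = -111*h/4 + h**2/4)
D(M) = 39 (D(M) = -3 + 42 = 39)
(10814 + (I(12) - 7695))/(-48361) - 3710/D(-133) = (10814 + ((1/4)*12*(-111 + 12) - 7695))/(-48361) - 3710/39 = (10814 + ((1/4)*12*(-99) - 7695))*(-1/48361) - 3710*1/39 = (10814 + (-297 - 7695))*(-1/48361) - 3710/39 = (10814 - 7992)*(-1/48361) - 3710/39 = 2822*(-1/48361) - 3710/39 = -2822/48361 - 3710/39 = -179529368/1886079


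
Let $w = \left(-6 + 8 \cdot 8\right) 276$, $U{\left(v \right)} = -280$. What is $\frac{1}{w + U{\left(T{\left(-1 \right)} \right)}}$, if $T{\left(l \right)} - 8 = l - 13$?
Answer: $\frac{1}{15728} \approx 6.3581 \cdot 10^{-5}$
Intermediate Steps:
$T{\left(l \right)} = -5 + l$ ($T{\left(l \right)} = 8 + \left(l - 13\right) = 8 + \left(-13 + l\right) = -5 + l$)
$w = 16008$ ($w = \left(-6 + 64\right) 276 = 58 \cdot 276 = 16008$)
$\frac{1}{w + U{\left(T{\left(-1 \right)} \right)}} = \frac{1}{16008 - 280} = \frac{1}{15728}$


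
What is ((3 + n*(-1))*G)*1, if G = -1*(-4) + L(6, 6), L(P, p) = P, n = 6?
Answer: -30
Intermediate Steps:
G = 10 (G = -1*(-4) + 6 = 4 + 6 = 10)
((3 + n*(-1))*G)*1 = ((3 + 6*(-1))*10)*1 = ((3 - 6)*10)*1 = -3*10*1 = -30*1 = -30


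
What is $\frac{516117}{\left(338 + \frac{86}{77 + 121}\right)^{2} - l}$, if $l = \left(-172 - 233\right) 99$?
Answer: $\frac{5058462717}{1515556120} \approx 3.3377$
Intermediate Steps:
$l = -40095$ ($l = \left(-405\right) 99 = -40095$)
$\frac{516117}{\left(338 + \frac{86}{77 + 121}\right)^{2} - l} = \frac{516117}{\left(338 + \frac{86}{77 + 121}\right)^{2} - -40095} = \frac{516117}{\left(338 + \frac{86}{198}\right)^{2} + 40095} = \frac{516117}{\left(338 + 86 \cdot \frac{1}{198}\right)^{2} + 40095} = \frac{516117}{\left(338 + \frac{43}{99}\right)^{2} + 40095} = \frac{516117}{\left(\frac{33505}{99}\right)^{2} + 40095} = \frac{516117}{\frac{1122585025}{9801} + 40095} = \frac{516117}{\frac{1515556120}{9801}} = 516117 \cdot \frac{9801}{1515556120} = \frac{5058462717}{1515556120}$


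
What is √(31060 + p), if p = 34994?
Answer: √66054 ≈ 257.01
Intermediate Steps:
√(31060 + p) = √(31060 + 34994) = √66054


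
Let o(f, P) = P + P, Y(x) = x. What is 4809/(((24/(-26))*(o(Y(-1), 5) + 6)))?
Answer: -20839/64 ≈ -325.61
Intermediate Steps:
o(f, P) = 2*P
4809/(((24/(-26))*(o(Y(-1), 5) + 6))) = 4809/(((24/(-26))*(2*5 + 6))) = 4809/(((24*(-1/26))*(10 + 6))) = 4809/((-12/13*16)) = 4809/(-192/13) = 4809*(-13/192) = -20839/64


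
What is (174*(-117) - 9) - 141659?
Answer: -162026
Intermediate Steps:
(174*(-117) - 9) - 141659 = (-20358 - 9) - 141659 = -20367 - 141659 = -162026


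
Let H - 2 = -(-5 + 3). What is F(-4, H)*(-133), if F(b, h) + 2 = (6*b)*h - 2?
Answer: 13300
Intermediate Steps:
H = 4 (H = 2 - (-5 + 3) = 2 - 1*(-2) = 2 + 2 = 4)
F(b, h) = -4 + 6*b*h (F(b, h) = -2 + ((6*b)*h - 2) = -2 + (6*b*h - 2) = -2 + (-2 + 6*b*h) = -4 + 6*b*h)
F(-4, H)*(-133) = (-4 + 6*(-4)*4)*(-133) = (-4 - 96)*(-133) = -100*(-133) = 13300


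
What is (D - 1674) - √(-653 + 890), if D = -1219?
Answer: -2893 - √237 ≈ -2908.4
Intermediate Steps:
(D - 1674) - √(-653 + 890) = (-1219 - 1674) - √(-653 + 890) = -2893 - √237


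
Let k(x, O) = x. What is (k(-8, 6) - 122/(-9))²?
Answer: 2500/81 ≈ 30.864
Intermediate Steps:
(k(-8, 6) - 122/(-9))² = (-8 - 122/(-9))² = (-8 - 122*(-⅑))² = (-8 + 122/9)² = (50/9)² = 2500/81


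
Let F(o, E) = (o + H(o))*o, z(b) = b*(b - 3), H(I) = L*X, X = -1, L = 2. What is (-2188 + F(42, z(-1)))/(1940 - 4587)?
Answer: 508/2647 ≈ 0.19192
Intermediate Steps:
H(I) = -2 (H(I) = 2*(-1) = -2)
z(b) = b*(-3 + b)
F(o, E) = o*(-2 + o) (F(o, E) = (o - 2)*o = (-2 + o)*o = o*(-2 + o))
(-2188 + F(42, z(-1)))/(1940 - 4587) = (-2188 + 42*(-2 + 42))/(1940 - 4587) = (-2188 + 42*40)/(-2647) = (-2188 + 1680)*(-1/2647) = -508*(-1/2647) = 508/2647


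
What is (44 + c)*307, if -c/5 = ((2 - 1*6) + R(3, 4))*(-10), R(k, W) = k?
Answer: -1842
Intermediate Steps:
c = -50 (c = -5*((2 - 1*6) + 3)*(-10) = -5*((2 - 6) + 3)*(-10) = -5*(-4 + 3)*(-10) = -(-5)*(-10) = -5*10 = -50)
(44 + c)*307 = (44 - 50)*307 = -6*307 = -1842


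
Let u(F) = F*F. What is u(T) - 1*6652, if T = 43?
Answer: -4803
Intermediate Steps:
u(F) = F²
u(T) - 1*6652 = 43² - 1*6652 = 1849 - 6652 = -4803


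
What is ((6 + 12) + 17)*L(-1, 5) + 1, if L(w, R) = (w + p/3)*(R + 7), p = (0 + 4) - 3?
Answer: -279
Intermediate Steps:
p = 1 (p = 4 - 3 = 1)
L(w, R) = (7 + R)*(⅓ + w) (L(w, R) = (w + 1/3)*(R + 7) = (w + 1*(⅓))*(7 + R) = (w + ⅓)*(7 + R) = (⅓ + w)*(7 + R) = (7 + R)*(⅓ + w))
((6 + 12) + 17)*L(-1, 5) + 1 = ((6 + 12) + 17)*(7/3 + 7*(-1) + (⅓)*5 + 5*(-1)) + 1 = (18 + 17)*(7/3 - 7 + 5/3 - 5) + 1 = 35*(-8) + 1 = -280 + 1 = -279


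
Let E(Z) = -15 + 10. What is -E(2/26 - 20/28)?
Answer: 5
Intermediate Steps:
E(Z) = -5
-E(2/26 - 20/28) = -1*(-5) = 5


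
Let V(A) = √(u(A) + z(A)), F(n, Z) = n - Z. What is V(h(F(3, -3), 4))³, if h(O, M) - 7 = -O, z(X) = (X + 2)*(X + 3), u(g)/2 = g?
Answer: 14*√14 ≈ 52.383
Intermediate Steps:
u(g) = 2*g
z(X) = (2 + X)*(3 + X)
h(O, M) = 7 - O
V(A) = √(6 + A² + 7*A) (V(A) = √(2*A + (6 + A² + 5*A)) = √(6 + A² + 7*A))
V(h(F(3, -3), 4))³ = (√(6 + (7 - (3 - 1*(-3)))² + 7*(7 - (3 - 1*(-3)))))³ = (√(6 + (7 - (3 + 3))² + 7*(7 - (3 + 3))))³ = (√(6 + (7 - 1*6)² + 7*(7 - 1*6)))³ = (√(6 + (7 - 6)² + 7*(7 - 6)))³ = (√(6 + 1² + 7*1))³ = (√(6 + 1 + 7))³ = (√14)³ = 14*√14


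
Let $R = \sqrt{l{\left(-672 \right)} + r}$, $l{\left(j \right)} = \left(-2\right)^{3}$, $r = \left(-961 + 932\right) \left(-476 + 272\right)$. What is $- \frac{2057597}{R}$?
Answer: $- \frac{2057597 \sqrt{1477}}{2954} \approx -26770.0$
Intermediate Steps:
$r = 5916$ ($r = \left(-29\right) \left(-204\right) = 5916$)
$l{\left(j \right)} = -8$
$R = 2 \sqrt{1477}$ ($R = \sqrt{-8 + 5916} = \sqrt{5908} = 2 \sqrt{1477} \approx 76.864$)
$- \frac{2057597}{R} = - \frac{2057597}{2 \sqrt{1477}} = - 2057597 \frac{\sqrt{1477}}{2954} = - \frac{2057597 \sqrt{1477}}{2954}$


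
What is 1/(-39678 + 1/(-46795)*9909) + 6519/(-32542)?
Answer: -2262998000863007/11296591503157386 ≈ -0.20033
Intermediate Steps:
1/(-39678 + 1/(-46795)*9909) + 6519/(-32542) = (1/9909)/(-39678 - 1/46795) + 6519*(-1/32542) = (1/9909)/(-1856732011/46795) - 123/614 = -46795/1856732011*1/9909 - 123/614 = -46795/18398357496999 - 123/614 = -2262998000863007/11296591503157386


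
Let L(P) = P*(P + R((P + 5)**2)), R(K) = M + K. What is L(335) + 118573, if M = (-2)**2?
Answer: 38958138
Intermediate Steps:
M = 4
R(K) = 4 + K
L(P) = P*(4 + P + (5 + P)**2) (L(P) = P*(P + (4 + (P + 5)**2)) = P*(P + (4 + (5 + P)**2)) = P*(4 + P + (5 + P)**2))
L(335) + 118573 = 335*(4 + 335 + (5 + 335)**2) + 118573 = 335*(4 + 335 + 340**2) + 118573 = 335*(4 + 335 + 115600) + 118573 = 335*115939 + 118573 = 38839565 + 118573 = 38958138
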